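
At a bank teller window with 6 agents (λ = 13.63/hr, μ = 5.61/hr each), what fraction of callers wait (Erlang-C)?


a = λ/μ = 2.4296; ρ = a/6 = 0.4049
P₀ = 0.087652 (from M/M/c formula)
C(c,a) = [a^c/(c!(1−ρ))]·P₀ = [205.68280/(720·0.5951)]·0.087652
= 0.48006·0.087652 = 0.042079

Final: 0.042079


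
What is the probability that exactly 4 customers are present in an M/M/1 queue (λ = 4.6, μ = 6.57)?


ρ = 4.6/6.57 = 0.7002
P_n = (1−ρ)·ρ^n = (1 − 0.7002)·0.7002^4 = 0.2998·0.240309 = 0.072056

Final: 0.072056


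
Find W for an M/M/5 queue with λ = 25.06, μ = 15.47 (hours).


a = 1.6199; ρ = 0.3240; P₀ = 0.197439
Lq = P₀·a^c·ρ/(c!(1−ρ)²) = 0.01301
Wq = Lq/λ = 0.01301/25.06 = 0.0005192 hr
W = Wq + 1/μ = 0.0005192 + 0.06464 = 0.06516 hr

Final: 0.06516 hr


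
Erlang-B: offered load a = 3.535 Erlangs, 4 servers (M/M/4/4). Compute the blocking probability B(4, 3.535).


B(c,a) = (a^c/c!) / Σ_{k=0}^{c} a^k/k!
a^4/4! = 6.506485
Σ terms (k=0..4): 1.00000 + 3.53500 + 6.24811 + 7.36236 + 6.50648 = 24.651957
B = 6.506485/24.651957 = 0.263934

Final: 0.263934


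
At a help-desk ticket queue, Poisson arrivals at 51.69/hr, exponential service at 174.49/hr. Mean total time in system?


W = 1/(μ−λ) = 1/(174.49 − 51.69) = 1/122.80 = 0.008143 hr

Final: 0.008143 hr


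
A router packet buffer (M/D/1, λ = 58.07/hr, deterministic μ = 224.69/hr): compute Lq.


ρ = 58.07/224.69 = 0.2584
M/D/1: Lq = ρ²/(2(1−ρ)) = 0.06679/(2·0.7416) = 0.04504

Final: 0.04504


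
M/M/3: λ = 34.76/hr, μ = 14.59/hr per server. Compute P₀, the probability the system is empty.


a = λ/μ = 34.76/14.59 = 2.3825; ρ = a/c = 0.7942
Σ_{k=0}^{2} a^k/k! (terms k=0..2) = 1.00000 + 2.38245 + 2.83804 = 6.22050
Tail: a^3/(3!(1−ρ)) = 13.52301/(6·0.2058) = 10.94899
P₀ = 1/(6.22050 + 10.94899) = 1/17.16948 = 0.058243

Final: 0.058243


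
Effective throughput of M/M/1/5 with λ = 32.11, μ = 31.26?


ρ = 1.0272; P_K = (1−ρ)ρ^5/(1−ρ^6) = 0.178042
λ_eff = λ(1 − P_K) = 32.11·(1 − 0.178042) = 32.11·0.821958 = 26.3931 /hr

Final: 26.3931 /hr


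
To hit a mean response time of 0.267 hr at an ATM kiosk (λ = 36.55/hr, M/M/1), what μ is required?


W = 1/(μ−λ) ⇒ μ − λ = 1/W = 1/0.267 = 3.7453
μ = λ + 1/W = 36.55 + 3.7453 = 40.2953 per hr

Final: 40.2953 /hr


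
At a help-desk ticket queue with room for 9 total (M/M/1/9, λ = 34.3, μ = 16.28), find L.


ρ = 34.3/16.28 = 2.1069
L = ρ[1 − (K+1)ρ^K + Kρ^(K+1)] / [(1−ρ)(1−ρ^(K+1))]
Numerator: 2.1069·(1 − 10·818.007858 + 9·1723.444073) = 15447.468692
Denominator: (-1.1069)·(-1722.444073) = 1906.538219
L = 15447.468692/1906.538219 = 8.1024

Final: 8.1024


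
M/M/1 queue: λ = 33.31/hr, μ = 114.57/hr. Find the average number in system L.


ρ = λ/μ = 33.31/114.57 = 0.2907
L = ρ/(1−ρ) = 0.2907/(1 − 0.2907) = 0.2907/0.7093 = 0.4099

Final: 0.4099


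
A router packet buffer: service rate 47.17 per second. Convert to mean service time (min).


Mean service time = 1/μ = 1/47.17 second = 0.02120 second
In minutes: 0.02120 × 0.0166667 = 0.0003533 min

Final: 0.0003533 min


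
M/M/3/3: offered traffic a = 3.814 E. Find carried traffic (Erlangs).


B(3,3.814) = 0.433428 (Erlang-B)
Carried load = a(1 − B) = 3.814·(1 − 0.433428) = 3.814·0.566572 = 2.1609 E

Final: 2.1609 Erlangs


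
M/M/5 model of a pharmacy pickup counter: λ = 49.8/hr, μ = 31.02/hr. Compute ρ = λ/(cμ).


ρ = λ/(cμ) = 49.8/(5·31.02) = 49.8/155.10 = 0.3211

Final: 0.3211


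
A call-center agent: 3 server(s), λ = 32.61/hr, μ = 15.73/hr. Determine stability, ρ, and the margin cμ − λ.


Total capacity cμ = 3·15.73 = 47.19/hr
ρ = λ/(cμ) = 32.61/47.19 = 0.6910
Stable ⇔ ρ < 1: YES
Spare capacity = cμ − λ = 47.19 − 32.61 = 14.58/hr

Final: ρ = 0.6910; stable; margin = 14.58/hr


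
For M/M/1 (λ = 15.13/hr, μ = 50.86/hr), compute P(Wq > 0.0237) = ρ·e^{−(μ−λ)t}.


ρ = 15.13/50.86 = 0.2975
P(Wq > t) = ρ·e^{−(μ−λ)t} = 0.2975·e^{−0.8468}
= 0.2975·0.428784 = 0.127556

Final: 0.127556


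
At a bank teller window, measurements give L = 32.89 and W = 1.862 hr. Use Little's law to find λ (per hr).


λ = L/W = 32.89/1.862 = 17.6638 /hr

Final: 17.6638 /hr


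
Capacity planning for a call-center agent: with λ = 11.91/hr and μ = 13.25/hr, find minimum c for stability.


Stability requires cμ > λ ⇔ c > λ/μ.
λ/μ = 11.91/13.25 = 0.8989
Minimum integer c = ⌊0.8989⌋ + 1 = 1
Check: 1·13.25 = 13.25 > 11.91, while 0·13.25 = 0.00 ≤ 11.91

Final: 1 servers


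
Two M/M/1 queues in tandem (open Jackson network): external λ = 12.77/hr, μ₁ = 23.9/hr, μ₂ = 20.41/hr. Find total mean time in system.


Each node sees arrival rate λ = 12.77/hr (tandem ⇒ throughput preserved).
W₁ = 1/(μ₁−λ) = 1/(23.9−12.77) = 0.08985 hr
W₂ = 1/(μ₂−λ) = 1/(20.41−12.77) = 0.13089 hr
W_total = W₁ + W₂ = 0.08985 + 0.13089 = 0.22074 hr

Final: 0.22074 hr


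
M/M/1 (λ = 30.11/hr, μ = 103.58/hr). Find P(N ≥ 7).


ρ = 30.11/103.58 = 0.2907
P(N ≥ n) = ρ^n = 0.2907^7 = 0.0001754

Final: 0.0001754


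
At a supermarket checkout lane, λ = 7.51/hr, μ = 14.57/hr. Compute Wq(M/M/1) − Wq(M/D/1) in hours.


ρ = 7.51/14.57 = 0.5154
Wq(M/M/1) = ρ/(μ−λ) = 0.5154/7.06 = 0.07301 hr
Wq(M/D/1) = ρ/(2(μ−λ)) = 0.03650 hr
Savings = 0.07301 − 0.03650 = 0.03650 hr

Final: 0.03650 hr


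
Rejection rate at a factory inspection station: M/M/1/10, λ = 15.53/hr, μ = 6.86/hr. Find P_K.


ρ = λ/μ = 15.53/6.86 = 2.2638
P_K = (1−ρ)ρ^K/(1−ρ^(K+1)) = (-1.2638·3535.683650)/(1 − 8004.251761)
= -4468.568111/-8003.251761 = 0.558344

Final: 0.558344


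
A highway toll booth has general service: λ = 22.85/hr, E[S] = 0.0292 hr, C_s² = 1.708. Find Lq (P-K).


ρ = λ·E[S] = 22.85·0.0292 = 0.6672
Lq = ρ²(1+C_s²)/(2(1−ρ)) = 0.4452·(1+1.708)/(2·0.3328)
= 0.4452·2.7080/0.6656 = 1.81134

Final: 1.81134


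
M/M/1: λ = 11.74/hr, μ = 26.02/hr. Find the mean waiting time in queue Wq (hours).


ρ = 11.74/26.02 = 0.4512
Wq = ρ/(μ−λ) = 0.4512/(26.02 − 11.74) = 0.4512/14.28 = 0.03160 hr

Final: 0.03160 hr


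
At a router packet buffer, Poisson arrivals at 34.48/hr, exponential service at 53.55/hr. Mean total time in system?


W = 1/(μ−λ) = 1/(53.55 − 34.48) = 1/19.07 = 0.05244 hr

Final: 0.05244 hr


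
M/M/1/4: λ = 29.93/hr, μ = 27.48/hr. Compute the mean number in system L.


ρ = 29.93/27.48 = 1.0892
L = ρ[1 − (K+1)ρ^K + Kρ^(K+1)] / [(1−ρ)(1−ρ^(K+1))]
Numerator: 1.0892·(1 − 5·1.407213 + 4·1.532675) = 0.103068
Denominator: (-0.08916)·(-0.532675) = 0.047491
L = 0.103068/0.047491 = 2.1703

Final: 2.1703


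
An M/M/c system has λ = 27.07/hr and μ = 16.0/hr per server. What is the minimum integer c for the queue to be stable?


Stability requires cμ > λ ⇔ c > λ/μ.
λ/μ = 27.07/16.0 = 1.6919
Minimum integer c = ⌊1.6919⌋ + 1 = 2
Check: 2·16.0 = 32.00 > 27.07, while 1·16.0 = 16.00 ≤ 27.07

Final: 2 servers


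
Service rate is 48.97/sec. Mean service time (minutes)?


Mean service time = 1/μ = 1/48.97 second = 0.02042 second
In minutes: 0.02042 × 0.0166667 = 0.0003403 min

Final: 0.0003403 min


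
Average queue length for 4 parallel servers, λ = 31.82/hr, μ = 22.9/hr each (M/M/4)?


a = λ/μ = 1.3895; ρ = a/4 = 0.3474
P₀ = 0.247522
Lq = P₀·a^c·ρ / (c!·(1−ρ)²) = 0.247522·3.72785·0.3474/(24·0.42591)
= 0.03136

Final: 0.03136


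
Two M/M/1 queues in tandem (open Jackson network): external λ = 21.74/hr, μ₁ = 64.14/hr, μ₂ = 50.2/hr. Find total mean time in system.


Each node sees arrival rate λ = 21.74/hr (tandem ⇒ throughput preserved).
W₁ = 1/(μ₁−λ) = 1/(64.14−21.74) = 0.02358 hr
W₂ = 1/(μ₂−λ) = 1/(50.2−21.74) = 0.03514 hr
W_total = W₁ + W₂ = 0.02358 + 0.03514 = 0.05872 hr

Final: 0.05872 hr


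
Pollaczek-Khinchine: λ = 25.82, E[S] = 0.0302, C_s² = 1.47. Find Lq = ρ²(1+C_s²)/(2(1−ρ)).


ρ = λ·E[S] = 25.82·0.0302 = 0.7798
Lq = ρ²(1+C_s²)/(2(1−ρ)) = 0.6080·(1+1.47)/(2·0.2202)
= 0.6080·2.4700/0.4405 = 3.40961

Final: 3.40961


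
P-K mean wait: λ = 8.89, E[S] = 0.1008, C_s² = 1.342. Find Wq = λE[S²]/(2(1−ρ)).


ρ = λ·E[S] = 8.89·0.1008 = 0.8961
E[S²] = E[S]²(1+C_s²) = 0.1008²·(1+1.342) = 0.023796
Wq = λ·E[S²]/(2(1−ρ)) = 8.89·0.023796/(2·0.1039) = 1.01816 hr

Final: 1.01816 hr


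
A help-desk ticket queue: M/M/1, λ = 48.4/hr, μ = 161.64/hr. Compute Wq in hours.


ρ = 48.4/161.64 = 0.2994
Wq = ρ/(μ−λ) = 0.2994/(161.64 − 48.4) = 0.2994/113.24 = 0.002644 hr

Final: 0.002644 hr


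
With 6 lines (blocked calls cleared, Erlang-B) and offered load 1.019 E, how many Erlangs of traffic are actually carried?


B(6,1.019) = 0.0005613 (Erlang-B)
Carried load = a(1 − B) = 1.019·(1 − 0.0005613) = 1.019·0.999439 = 1.0184 E

Final: 1.0184 Erlangs


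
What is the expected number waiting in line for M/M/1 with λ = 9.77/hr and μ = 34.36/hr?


ρ = 9.77/34.36 = 0.2843
Lq = ρ²/(1−ρ) = 0.08085/0.7157 = 0.1130

Final: 0.1130


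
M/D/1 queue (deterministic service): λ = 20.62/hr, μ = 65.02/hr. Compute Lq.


ρ = 20.62/65.02 = 0.3171
M/D/1: Lq = ρ²/(2(1−ρ)) = 0.1006/(2·0.6829) = 0.07364

Final: 0.07364


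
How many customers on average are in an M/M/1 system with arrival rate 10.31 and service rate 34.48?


ρ = λ/μ = 10.31/34.48 = 0.2990
L = ρ/(1−ρ) = 0.2990/(1 − 0.2990) = 0.2990/0.7010 = 0.4266

Final: 0.4266


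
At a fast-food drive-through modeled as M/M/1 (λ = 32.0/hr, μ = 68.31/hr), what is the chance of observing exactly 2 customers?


ρ = 32.0/68.31 = 0.4685
P_n = (1−ρ)·ρ^n = (1 − 0.4685)·0.4685^2 = 0.5315·0.219448 = 0.116647

Final: 0.116647


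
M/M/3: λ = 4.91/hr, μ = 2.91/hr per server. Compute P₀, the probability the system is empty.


a = λ/μ = 4.91/2.91 = 1.6873; ρ = a/c = 0.5624
Σ_{k=0}^{2} a^k/k! (terms k=0..2) = 1.00000 + 1.68729 + 1.42347 = 4.11075
Tail: a^3/(3!(1−ρ)) = 4.80359/(6·0.4376) = 1.82964
P₀ = 1/(4.11075 + 1.82964) = 1/5.94039 = 0.168339

Final: 0.168339


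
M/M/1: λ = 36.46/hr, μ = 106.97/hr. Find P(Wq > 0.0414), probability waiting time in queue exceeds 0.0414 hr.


ρ = 36.46/106.97 = 0.3408
P(Wq > t) = ρ·e^{−(μ−λ)t} = 0.3408·e^{−2.9191}
= 0.3408·0.053981 = 0.018399

Final: 0.018399


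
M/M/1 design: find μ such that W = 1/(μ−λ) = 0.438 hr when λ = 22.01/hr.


W = 1/(μ−λ) ⇒ μ − λ = 1/W = 1/0.438 = 2.2831
μ = λ + 1/W = 22.01 + 2.2831 = 24.2931 per hr

Final: 24.2931 /hr


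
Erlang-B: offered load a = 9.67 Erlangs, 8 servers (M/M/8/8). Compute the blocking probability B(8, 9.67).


B(c,a) = (a^c/c!) / Σ_{k=0}^{c} a^k/k!
a^8/8! = 1896.231118
Σ terms (k=0..8): 1.00000 + 9.67000 + 46.75445 + 150.70518 + 364.32977 + 704.61377 + 1135.60252 + 1568.75377 + 1896.23112 = 5877.660568
B = 1896.231118/5877.660568 = 0.322617

Final: 0.322617


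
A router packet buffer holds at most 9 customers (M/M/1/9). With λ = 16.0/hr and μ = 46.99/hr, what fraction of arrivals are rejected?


ρ = λ/μ = 16.0/46.99 = 0.3405
P_K = (1−ρ)ρ^K/(1−ρ^(K+1)) = (0.6595·0.00006152)/(1 − 0.00002095)
= 0.00004057/0.999979 = 0.00004057

Final: 0.00004057


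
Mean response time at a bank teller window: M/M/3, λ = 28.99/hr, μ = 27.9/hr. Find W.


a = 1.0391; ρ = 0.3464; P₀ = 0.349047
Lq = P₀·a^c·ρ/(c!(1−ρ)²) = 0.05291
Wq = Lq/λ = 0.05291/28.99 = 0.001825 hr
W = Wq + 1/μ = 0.001825 + 0.03584 = 0.03767 hr

Final: 0.03767 hr


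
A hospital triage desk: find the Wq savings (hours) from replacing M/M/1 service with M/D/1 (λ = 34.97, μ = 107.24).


ρ = 34.97/107.24 = 0.3261
Wq(M/M/1) = ρ/(μ−λ) = 0.3261/72.27 = 0.004512 hr
Wq(M/D/1) = ρ/(2(μ−λ)) = 0.002256 hr
Savings = 0.004512 − 0.002256 = 0.002256 hr

Final: 0.002256 hr


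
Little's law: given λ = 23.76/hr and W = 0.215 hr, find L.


L = λW = 23.76·0.215 = 5.1084

Final: 5.1084


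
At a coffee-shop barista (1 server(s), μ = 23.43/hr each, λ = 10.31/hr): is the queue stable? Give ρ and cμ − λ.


Total capacity cμ = 1·23.43 = 23.43/hr
ρ = λ/(cμ) = 10.31/23.43 = 0.4400
Stable ⇔ ρ < 1: YES
Spare capacity = cμ − λ = 23.43 − 10.31 = 13.12/hr

Final: ρ = 0.4400; stable; margin = 13.12/hr


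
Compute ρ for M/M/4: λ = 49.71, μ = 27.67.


ρ = λ/(cμ) = 49.71/(4·27.67) = 49.71/110.68 = 0.4491

Final: 0.4491


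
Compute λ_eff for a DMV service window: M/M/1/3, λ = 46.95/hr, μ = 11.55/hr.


ρ = 4.0649; P_K = (1−ρ)ρ^3/(1−ρ^4) = 0.756765
λ_eff = λ(1 − P_K) = 46.95·(1 − 0.756765) = 46.95·0.243235 = 11.4199 /hr

Final: 11.4199 /hr


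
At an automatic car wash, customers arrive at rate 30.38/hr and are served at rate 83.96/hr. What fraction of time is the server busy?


ρ = λ/μ = 30.38/83.96 = 0.3618

Final: 0.3618


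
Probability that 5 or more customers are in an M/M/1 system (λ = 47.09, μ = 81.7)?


ρ = 47.09/81.7 = 0.5764
P(N ≥ n) = ρ^n = 0.5764^5 = 0.063611

Final: 0.063611


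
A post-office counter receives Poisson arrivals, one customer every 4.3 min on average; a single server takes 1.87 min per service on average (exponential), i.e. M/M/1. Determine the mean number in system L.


λ = 60/4.3 = 13.9535 /hr
μ = 60/1.87 = 32.0856 /hr
ρ = λ/μ = 13.9535/32.0856 = 0.4349
L = ρ/(1−ρ) = 0.4349/0.5651 = 0.7695

Final: 0.7695


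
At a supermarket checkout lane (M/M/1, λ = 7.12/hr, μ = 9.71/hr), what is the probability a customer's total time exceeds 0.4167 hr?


W ~ Exponential(μ−λ) for M/M/1.
μ − λ = 9.71 − 7.12 = 2.5900
P(W > t) = e^{−(μ−λ)t} = e^{−1.0793} = 0.339849

Final: 0.339849


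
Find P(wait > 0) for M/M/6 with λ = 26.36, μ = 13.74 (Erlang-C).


a = λ/μ = 1.9185; ρ = a/6 = 0.3197
P₀ = 0.146661 (from M/M/c formula)
C(c,a) = [a^c/(c!(1−ρ))]·P₀ = [49.85997/(720·0.6803)]·0.146661
= 0.10180·0.146661 = 0.014930

Final: 0.014930


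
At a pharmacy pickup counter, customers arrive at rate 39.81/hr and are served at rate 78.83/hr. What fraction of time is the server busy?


ρ = λ/μ = 39.81/78.83 = 0.5050

Final: 0.5050


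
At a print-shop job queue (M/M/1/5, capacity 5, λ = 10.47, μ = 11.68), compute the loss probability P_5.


ρ = λ/μ = 10.47/11.68 = 0.8964
P_K = (1−ρ)ρ^K/(1−ρ^(K+1)) = (0.1036·0.578788)/(1 − 0.518828)
= 0.059960/0.481172 = 0.124612

Final: 0.124612


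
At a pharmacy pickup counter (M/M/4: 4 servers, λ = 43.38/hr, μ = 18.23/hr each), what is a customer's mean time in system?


a = 2.3796; ρ = 0.5949; P₀ = 0.085074
Lq = P₀·a^c·ρ/(c!(1−ρ)²) = 0.41202
Wq = Lq/λ = 0.41202/43.38 = 0.009498 hr
W = Wq + 1/μ = 0.009498 + 0.05485 = 0.06435 hr

Final: 0.06435 hr


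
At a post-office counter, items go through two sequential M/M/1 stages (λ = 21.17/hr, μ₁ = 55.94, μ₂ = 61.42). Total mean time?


Each node sees arrival rate λ = 21.17/hr (tandem ⇒ throughput preserved).
W₁ = 1/(μ₁−λ) = 1/(55.94−21.17) = 0.02876 hr
W₂ = 1/(μ₂−λ) = 1/(61.42−21.17) = 0.02484 hr
W_total = W₁ + W₂ = 0.02876 + 0.02484 = 0.05361 hr

Final: 0.05361 hr


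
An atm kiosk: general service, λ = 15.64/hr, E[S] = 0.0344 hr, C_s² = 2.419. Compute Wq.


ρ = λ·E[S] = 15.64·0.0344 = 0.5380
E[S²] = E[S]²(1+C_s²) = 0.0344²·(1+2.419) = 0.004046
Wq = λ·E[S²]/(2(1−ρ)) = 15.64·0.004046/(2·0.4620) = 0.06849 hr

Final: 0.06849 hr


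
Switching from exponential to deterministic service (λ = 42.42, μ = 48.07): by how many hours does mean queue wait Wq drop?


ρ = 42.42/48.07 = 0.8825
Wq(M/M/1) = ρ/(μ−λ) = 0.8825/5.65 = 0.15619 hr
Wq(M/D/1) = ρ/(2(μ−λ)) = 0.07809 hr
Savings = 0.15619 − 0.07809 = 0.07809 hr

Final: 0.07809 hr


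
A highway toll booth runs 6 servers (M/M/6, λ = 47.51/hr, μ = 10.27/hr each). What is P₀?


a = λ/μ = 47.51/10.27 = 4.6261; ρ = a/c = 0.7710
Σ_{k=0}^{5} a^k/k! (terms k=0..5) = 1.00000 + 4.62610 + 10.70038 + 16.50033 + 19.08302 + 17.65597 = 69.56579
Tail: a^6/(6!(1−ρ)) = 9801.38663/(720·0.2290) = 59.44971
P₀ = 1/(69.56579 + 59.44971) = 1/129.01550 = 0.007751

Final: 0.007751


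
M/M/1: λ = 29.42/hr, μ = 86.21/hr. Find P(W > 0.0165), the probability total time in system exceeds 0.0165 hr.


W ~ Exponential(μ−λ) for M/M/1.
μ − λ = 86.21 − 29.42 = 56.7900
P(W > t) = e^{−(μ−λ)t} = e^{−0.9370} = 0.391788

Final: 0.391788


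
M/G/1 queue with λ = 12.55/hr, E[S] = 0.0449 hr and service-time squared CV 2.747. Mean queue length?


ρ = λ·E[S] = 12.55·0.0449 = 0.5635
Lq = ρ²(1+C_s²)/(2(1−ρ)) = 0.3175·(1+2.747)/(2·0.4365)
= 0.3175·3.7470/0.8730 = 1.36284

Final: 1.36284


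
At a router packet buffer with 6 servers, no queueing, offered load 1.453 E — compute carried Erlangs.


B(6,1.453) = 0.003059 (Erlang-B)
Carried load = a(1 − B) = 1.453·(1 − 0.003059) = 1.453·0.996941 = 1.4486 E

Final: 1.4486 Erlangs


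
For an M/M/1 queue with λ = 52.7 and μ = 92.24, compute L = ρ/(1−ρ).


ρ = λ/μ = 52.7/92.24 = 0.5713
L = ρ/(1−ρ) = 0.5713/(1 − 0.5713) = 0.5713/0.4287 = 1.3328

Final: 1.3328


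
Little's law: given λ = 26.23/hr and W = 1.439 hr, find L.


L = λW = 26.23·1.439 = 37.7450

Final: 37.7450


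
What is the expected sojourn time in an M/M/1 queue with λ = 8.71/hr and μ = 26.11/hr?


W = 1/(μ−λ) = 1/(26.11 − 8.71) = 1/17.40 = 0.05747 hr

Final: 0.05747 hr


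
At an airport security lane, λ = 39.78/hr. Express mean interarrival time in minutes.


Mean interarrival time = 1/λ = 1/39.78 hour = 0.02514 hour
In minutes: 0.02514 × 60 = 1.5083 min

Final: 1.5083 min


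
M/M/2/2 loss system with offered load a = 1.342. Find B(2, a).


B(c,a) = (a^c/c!) / Σ_{k=0}^{c} a^k/k!
a^2/2! = 0.900482
Σ terms (k=0..2): 1.00000 + 1.34200 + 0.90048 = 3.242482
B = 0.900482/3.242482 = 0.277714

Final: 0.277714


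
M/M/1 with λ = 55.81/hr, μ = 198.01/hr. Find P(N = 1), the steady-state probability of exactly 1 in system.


ρ = 55.81/198.01 = 0.2819
P_n = (1−ρ)·ρ^n = (1 − 0.2819)·0.2819^1 = 0.7181·0.281854 = 0.202413

Final: 0.202413


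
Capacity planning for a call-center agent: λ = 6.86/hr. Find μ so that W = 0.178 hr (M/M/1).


W = 1/(μ−λ) ⇒ μ − λ = 1/W = 1/0.178 = 5.6180
μ = λ + 1/W = 6.86 + 5.6180 = 12.4780 per hr

Final: 12.4780 /hr


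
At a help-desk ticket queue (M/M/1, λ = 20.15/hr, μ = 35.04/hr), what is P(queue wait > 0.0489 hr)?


ρ = 20.15/35.04 = 0.5751
P(Wq > t) = ρ·e^{−(μ−λ)t} = 0.5751·e^{−0.7281}
= 0.5751·0.482815 = 0.277646

Final: 0.277646


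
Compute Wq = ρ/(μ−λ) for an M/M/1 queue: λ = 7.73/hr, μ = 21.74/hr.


ρ = 7.73/21.74 = 0.3556
Wq = ρ/(μ−λ) = 0.3556/(21.74 − 7.73) = 0.3556/14.01 = 0.02538 hr

Final: 0.02538 hr


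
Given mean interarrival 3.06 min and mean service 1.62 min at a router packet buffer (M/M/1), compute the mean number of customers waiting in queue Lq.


λ = 60/3.06 = 19.6078 /hr
μ = 60/1.62 = 37.0370 /hr
ρ = λ/μ = 19.6078/37.0370 = 0.5294
Lq = ρ²/(1−ρ) = 0.2803/0.4706 = 0.5956

Final: 0.5956


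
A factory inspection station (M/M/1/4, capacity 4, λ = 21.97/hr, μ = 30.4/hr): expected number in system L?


ρ = 21.97/30.4 = 0.7227
L = ρ[1 − (K+1)ρ^K + Kρ^(K+1)] / [(1−ρ)(1−ρ^(K+1))]
Numerator: 0.7227·(1 − 5·0.272788 + 4·0.197143) = 0.306880
Denominator: (0.2773)·(0.802857) = 0.222634
L = 0.306880/0.222634 = 1.3784

Final: 1.3784


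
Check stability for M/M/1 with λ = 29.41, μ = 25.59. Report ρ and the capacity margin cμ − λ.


Total capacity cμ = 1·25.59 = 25.59/hr
ρ = λ/(cμ) = 29.41/25.59 = 1.1493
Stable ⇔ ρ < 1: NO
Spare capacity = cμ − λ = 25.59 − 29.41 = -3.82/hr

Final: ρ = 1.1493; unstable; margin = -3.82/hr


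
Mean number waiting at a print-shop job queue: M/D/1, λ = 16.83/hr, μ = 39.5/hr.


ρ = 16.83/39.5 = 0.4261
M/D/1: Lq = ρ²/(2(1−ρ)) = 0.1815/(2·0.5739) = 0.15816

Final: 0.15816


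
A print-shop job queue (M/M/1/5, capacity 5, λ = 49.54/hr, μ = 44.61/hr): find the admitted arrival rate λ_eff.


ρ = 1.1105; P_K = (1−ρ)ρ^5/(1−ρ^6) = 0.213168
λ_eff = λ(1 − P_K) = 49.54·(1 − 0.213168) = 49.54·0.786832 = 38.9796 /hr

Final: 38.9796 /hr


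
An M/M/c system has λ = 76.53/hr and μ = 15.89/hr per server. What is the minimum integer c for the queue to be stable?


Stability requires cμ > λ ⇔ c > λ/μ.
λ/μ = 76.53/15.89 = 4.8162
Minimum integer c = ⌊4.8162⌋ + 1 = 5
Check: 5·15.89 = 79.45 > 76.53, while 4·15.89 = 63.56 ≤ 76.53

Final: 5 servers


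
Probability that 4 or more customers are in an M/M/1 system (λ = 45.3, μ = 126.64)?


ρ = 45.3/126.64 = 0.3577
P(N ≥ n) = ρ^n = 0.3577^4 = 0.016372

Final: 0.016372


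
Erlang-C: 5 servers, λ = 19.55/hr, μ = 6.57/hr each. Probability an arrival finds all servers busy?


a = λ/μ = 2.9756; ρ = a/5 = 0.5951
P₀ = 0.047932 (from M/M/c formula)
C(c,a) = [a^c/(c!(1−ρ))]·P₀ = [233.29582/(120·0.4049)]·0.047932
= 4.80186·0.047932 = 0.230164

Final: 0.230164


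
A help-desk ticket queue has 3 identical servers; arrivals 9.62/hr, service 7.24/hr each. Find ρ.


ρ = λ/(cμ) = 9.62/(3·7.24) = 9.62/21.72 = 0.4429

Final: 0.4429


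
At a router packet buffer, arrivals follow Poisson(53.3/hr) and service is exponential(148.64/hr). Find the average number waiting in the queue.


ρ = 53.3/148.64 = 0.3586
Lq = ρ²/(1−ρ) = 0.1286/0.6414 = 0.2005

Final: 0.2005


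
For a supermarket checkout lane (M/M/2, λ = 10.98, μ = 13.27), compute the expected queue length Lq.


a = λ/μ = 0.8274; ρ = a/2 = 0.4137
P₀ = 0.414712
Lq = P₀·a^c·ρ / (c!·(1−ρ)²) = 0.414712·0.68464·0.4137/(2·0.34373)
= 0.17087

Final: 0.17087


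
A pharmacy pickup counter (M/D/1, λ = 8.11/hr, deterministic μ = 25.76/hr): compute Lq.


ρ = 8.11/25.76 = 0.3148
M/D/1: Lq = ρ²/(2(1−ρ)) = 0.09912/(2·0.6852) = 0.07233

Final: 0.07233


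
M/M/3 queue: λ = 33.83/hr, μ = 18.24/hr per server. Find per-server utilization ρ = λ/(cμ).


ρ = λ/(cμ) = 33.83/(3·18.24) = 33.83/54.72 = 0.6182

Final: 0.6182


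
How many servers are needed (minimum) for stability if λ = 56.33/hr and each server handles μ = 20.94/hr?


Stability requires cμ > λ ⇔ c > λ/μ.
λ/μ = 56.33/20.94 = 2.6901
Minimum integer c = ⌊2.6901⌋ + 1 = 3
Check: 3·20.94 = 62.82 > 56.33, while 2·20.94 = 41.88 ≤ 56.33

Final: 3 servers


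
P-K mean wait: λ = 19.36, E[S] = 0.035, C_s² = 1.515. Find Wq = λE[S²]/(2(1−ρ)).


ρ = λ·E[S] = 19.36·0.035 = 0.6776
E[S²] = E[S]²(1+C_s²) = 0.035²·(1+1.515) = 0.003081
Wq = λ·E[S²]/(2(1−ρ)) = 19.36·0.003081/(2·0.3224) = 0.09250 hr

Final: 0.09250 hr


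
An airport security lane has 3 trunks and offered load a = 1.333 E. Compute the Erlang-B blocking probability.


B(c,a) = (a^c/c!) / Σ_{k=0}^{c} a^k/k!
a^3/3! = 0.394766
Σ terms (k=0..3): 1.00000 + 1.33300 + 0.88844 + 0.39477 = 3.616210
B = 0.394766/3.616210 = 0.109166

Final: 0.109166


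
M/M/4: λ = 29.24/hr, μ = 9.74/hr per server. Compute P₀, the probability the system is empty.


a = λ/μ = 29.24/9.74 = 3.0021; ρ = a/c = 0.7505
Σ_{k=0}^{3} a^k/k! (terms k=0..3) = 1.00000 + 3.00205 + 4.50616 + 4.50925 = 13.01746
Tail: a^4/(4!(1−ρ)) = 81.22199/(24·0.2495) = 13.56485
P₀ = 1/(13.01746 + 13.56485) = 1/26.58232 = 0.037619

Final: 0.037619


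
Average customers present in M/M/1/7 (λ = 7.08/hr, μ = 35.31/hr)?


ρ = 7.08/35.31 = 0.2005
L = ρ[1 − (K+1)ρ^K + Kρ^(K+1)] / [(1−ρ)(1−ρ^(K+1))]
Numerator: 0.2005·(1 − 8·0.00001303 + 7·0.000002613) = 0.200493
Denominator: (0.7995)·(0.999997) = 0.799488
L = 0.200493/0.799488 = 0.2508

Final: 0.2508


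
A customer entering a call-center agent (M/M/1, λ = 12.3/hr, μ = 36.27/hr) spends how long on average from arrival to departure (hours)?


W = 1/(μ−λ) = 1/(36.27 − 12.3) = 1/23.97 = 0.04172 hr

Final: 0.04172 hr


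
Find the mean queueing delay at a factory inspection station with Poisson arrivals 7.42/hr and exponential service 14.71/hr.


ρ = 7.42/14.71 = 0.5044
Wq = ρ/(μ−λ) = 0.5044/(14.71 − 7.42) = 0.5044/7.29 = 0.06919 hr

Final: 0.06919 hr


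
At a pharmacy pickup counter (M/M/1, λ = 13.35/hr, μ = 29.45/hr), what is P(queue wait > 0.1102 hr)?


ρ = 13.35/29.45 = 0.4533
P(Wq > t) = ρ·e^{−(μ−λ)t} = 0.4533·e^{−1.7742}
= 0.4533·0.169616 = 0.076889

Final: 0.076889


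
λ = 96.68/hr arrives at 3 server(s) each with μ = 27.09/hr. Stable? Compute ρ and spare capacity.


Total capacity cμ = 3·27.09 = 81.27/hr
ρ = λ/(cμ) = 96.68/81.27 = 1.1896
Stable ⇔ ρ < 1: NO
Spare capacity = cμ − λ = 81.27 − 96.68 = -15.41/hr

Final: ρ = 1.1896; unstable; margin = -15.41/hr


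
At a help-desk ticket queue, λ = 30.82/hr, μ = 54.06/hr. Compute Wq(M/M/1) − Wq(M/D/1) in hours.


ρ = 30.82/54.06 = 0.5701
Wq(M/M/1) = ρ/(μ−λ) = 0.5701/23.24 = 0.02453 hr
Wq(M/D/1) = ρ/(2(μ−λ)) = 0.01227 hr
Savings = 0.02453 − 0.01227 = 0.01227 hr

Final: 0.01227 hr


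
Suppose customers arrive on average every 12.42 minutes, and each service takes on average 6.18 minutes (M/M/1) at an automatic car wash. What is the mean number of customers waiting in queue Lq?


λ = 60/12.42 = 4.8309 /hr
μ = 60/6.18 = 9.7087 /hr
ρ = λ/μ = 4.8309/9.7087 = 0.4976
Lq = ρ²/(1−ρ) = 0.2476/0.5024 = 0.4928

Final: 0.4928


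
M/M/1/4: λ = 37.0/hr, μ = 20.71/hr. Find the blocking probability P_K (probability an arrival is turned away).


ρ = λ/μ = 37.0/20.71 = 1.7866
P_K = (1−ρ)ρ^K/(1−ρ^(K+1)) = (-0.7866·10.187943)/(1 − 18.201540)
= -8.013597/-17.201540 = 0.465865

Final: 0.465865


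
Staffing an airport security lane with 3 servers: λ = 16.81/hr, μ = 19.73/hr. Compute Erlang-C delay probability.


a = λ/μ = 0.8520; ρ = a/3 = 0.2840
P₀ = 0.423923 (from M/M/c formula)
C(c,a) = [a^c/(c!(1−ρ))]·P₀ = [0.61847/(6·0.7160)]·0.423923
= 0.14397·0.423923 = 0.061030

Final: 0.061030


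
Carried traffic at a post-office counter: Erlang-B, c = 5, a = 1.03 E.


B(5,1.03) = 0.003451 (Erlang-B)
Carried load = a(1 − B) = 1.03·(1 − 0.003451) = 1.03·0.996549 = 1.0264 E

Final: 1.0264 Erlangs


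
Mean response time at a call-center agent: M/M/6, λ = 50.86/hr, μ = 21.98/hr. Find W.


a = 2.3139; ρ = 0.3857; P₀ = 0.098520
Lq = P₀·a^c·ρ/(c!(1−ρ)²) = 0.02146
Wq = Lq/λ = 0.02146/50.86 = 0.0004220 hr
W = Wq + 1/μ = 0.0004220 + 0.04550 = 0.04592 hr

Final: 0.04592 hr


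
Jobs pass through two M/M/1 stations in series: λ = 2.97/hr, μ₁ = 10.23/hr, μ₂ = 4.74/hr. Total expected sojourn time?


Each node sees arrival rate λ = 2.97/hr (tandem ⇒ throughput preserved).
W₁ = 1/(μ₁−λ) = 1/(10.23−2.97) = 0.13774 hr
W₂ = 1/(μ₂−λ) = 1/(4.74−2.97) = 0.56497 hr
W_total = W₁ + W₂ = 0.13774 + 0.56497 = 0.70271 hr

Final: 0.70271 hr


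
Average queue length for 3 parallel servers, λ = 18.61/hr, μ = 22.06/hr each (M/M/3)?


a = λ/μ = 0.8436; ρ = a/3 = 0.2812
P₀ = 0.427596
Lq = P₀·a^c·ρ / (c!·(1−ρ)²) = 0.427596·0.60037·0.2812/(6·0.51667)
= 0.02329

Final: 0.02329


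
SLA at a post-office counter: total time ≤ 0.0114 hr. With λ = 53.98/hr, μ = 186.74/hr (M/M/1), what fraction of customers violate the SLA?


W ~ Exponential(μ−λ) for M/M/1.
μ − λ = 186.74 − 53.98 = 132.7600
P(W > t) = e^{−(μ−λ)t} = e^{−1.5135} = 0.220146

Final: 0.220146


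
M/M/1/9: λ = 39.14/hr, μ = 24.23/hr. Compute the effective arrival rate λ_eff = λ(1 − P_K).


ρ = 1.6154; P_K = (1−ρ)ρ^9/(1−ρ^10) = 0.384116
λ_eff = λ(1 − P_K) = 39.14·(1 − 0.384116) = 39.14·0.615884 = 24.1057 /hr

Final: 24.1057 /hr


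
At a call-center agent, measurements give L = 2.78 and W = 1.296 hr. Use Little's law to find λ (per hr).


λ = L/W = 2.78/1.296 = 2.1451 /hr

Final: 2.1451 /hr


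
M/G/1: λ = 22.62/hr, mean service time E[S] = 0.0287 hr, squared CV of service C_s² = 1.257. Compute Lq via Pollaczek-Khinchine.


ρ = λ·E[S] = 22.62·0.0287 = 0.6492
Lq = ρ²(1+C_s²)/(2(1−ρ)) = 0.4215·(1+1.257)/(2·0.3508)
= 0.4215·2.2570/0.7016 = 1.35576

Final: 1.35576


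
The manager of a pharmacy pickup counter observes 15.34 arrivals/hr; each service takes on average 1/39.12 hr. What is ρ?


ρ = λ/μ = 15.34/39.12 = 0.3921

Final: 0.3921


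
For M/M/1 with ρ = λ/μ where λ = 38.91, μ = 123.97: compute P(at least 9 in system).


ρ = 38.91/123.97 = 0.3139
P(N ≥ n) = ρ^n = 0.3139^9 = 0.00002956

Final: 0.00002956


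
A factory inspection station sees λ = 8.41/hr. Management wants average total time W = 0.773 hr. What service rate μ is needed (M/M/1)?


W = 1/(μ−λ) ⇒ μ − λ = 1/W = 1/0.773 = 1.2937
μ = λ + 1/W = 8.41 + 1.2937 = 9.7037 per hr

Final: 9.7037 /hr


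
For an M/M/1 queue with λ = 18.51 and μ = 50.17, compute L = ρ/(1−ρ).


ρ = λ/μ = 18.51/50.17 = 0.3689
L = ρ/(1−ρ) = 0.3689/(1 − 0.3689) = 0.3689/0.6311 = 0.5846

Final: 0.5846


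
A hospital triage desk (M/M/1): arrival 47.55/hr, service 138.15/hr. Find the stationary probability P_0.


ρ = 47.55/138.15 = 0.3442
P_n = (1−ρ)·ρ^n = (1 − 0.3442)·0.3442^0 = 0.6558·1.000000 = 0.655809

Final: 0.655809


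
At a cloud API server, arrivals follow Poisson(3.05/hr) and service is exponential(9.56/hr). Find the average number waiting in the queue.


ρ = 3.05/9.56 = 0.3190
Lq = ρ²/(1−ρ) = 0.1018/0.6810 = 0.1495

Final: 0.1495


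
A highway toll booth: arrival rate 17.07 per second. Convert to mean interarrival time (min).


Mean interarrival time = 1/λ = 1/17.07 second = 0.05858 second
In minutes: 0.05858 × 0.0166667 = 0.0009764 min

Final: 0.0009764 min


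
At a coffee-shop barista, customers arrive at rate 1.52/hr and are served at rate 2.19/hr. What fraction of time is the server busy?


ρ = λ/μ = 1.52/2.19 = 0.6941

Final: 0.6941


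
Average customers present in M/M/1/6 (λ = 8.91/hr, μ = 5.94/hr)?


ρ = 8.91/5.94 = 1.5000
L = ρ[1 − (K+1)ρ^K + Kρ^(K+1)] / [(1−ρ)(1−ρ^(K+1))]
Numerator: 1.5000·(1 − 7·11.390625 + 6·17.085938) = 35.671875
Denominator: (-0.5000)·(-16.085938) = 8.042969
L = 35.671875/8.042969 = 4.4352

Final: 4.4352


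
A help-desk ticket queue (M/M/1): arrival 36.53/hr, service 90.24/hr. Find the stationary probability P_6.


ρ = 36.53/90.24 = 0.4048
P_n = (1−ρ)·ρ^n = (1 − 0.4048)·0.4048^6 = 0.5952·0.004401 = 0.002619

Final: 0.002619


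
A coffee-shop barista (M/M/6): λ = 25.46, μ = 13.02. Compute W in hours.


a = 1.9555; ρ = 0.3259; P₀ = 0.141318
Lq = P₀·a^c·ρ/(c!(1−ρ)²) = 0.007871
Wq = Lq/λ = 0.007871/25.46 = 0.0003091 hr
W = Wq + 1/μ = 0.0003091 + 0.07680 = 0.07711 hr

Final: 0.07711 hr


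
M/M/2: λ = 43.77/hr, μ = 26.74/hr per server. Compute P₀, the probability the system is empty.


a = λ/μ = 43.77/26.74 = 1.6369; ρ = a/c = 0.8184
Σ_{k=0}^{1} a^k/k! (terms k=0..1) = 1.00000 + 1.63687 = 2.63687
Tail: a^2/(2!(1−ρ)) = 2.67936/(2·0.1816) = 7.37857
P₀ = 1/(2.63687 + 7.37857) = 1/10.01545 = 0.099846

Final: 0.099846


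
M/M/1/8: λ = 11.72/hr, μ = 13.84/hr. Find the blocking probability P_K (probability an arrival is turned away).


ρ = λ/μ = 11.72/13.84 = 0.8468
P_K = (1−ρ)ρ^K/(1−ρ^(K+1)) = (0.1532·0.264443)/(1 − 0.223936)
= 0.040507/0.776064 = 0.052196

Final: 0.052196


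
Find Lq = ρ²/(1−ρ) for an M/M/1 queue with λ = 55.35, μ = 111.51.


ρ = 55.35/111.51 = 0.4964
Lq = ρ²/(1−ρ) = 0.2464/0.5036 = 0.4892

Final: 0.4892


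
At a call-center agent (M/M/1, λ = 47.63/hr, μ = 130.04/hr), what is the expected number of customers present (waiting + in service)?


ρ = λ/μ = 47.63/130.04 = 0.3663
L = ρ/(1−ρ) = 0.3663/(1 − 0.3663) = 0.3663/0.6337 = 0.5780

Final: 0.5780


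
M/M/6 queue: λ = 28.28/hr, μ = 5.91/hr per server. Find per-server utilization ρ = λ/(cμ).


ρ = λ/(cμ) = 28.28/(6·5.91) = 28.28/35.46 = 0.7975

Final: 0.7975


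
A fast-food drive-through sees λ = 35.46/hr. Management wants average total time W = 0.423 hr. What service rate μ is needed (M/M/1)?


W = 1/(μ−λ) ⇒ μ − λ = 1/W = 1/0.423 = 2.3641
μ = λ + 1/W = 35.46 + 2.3641 = 37.8241 per hr

Final: 37.8241 /hr


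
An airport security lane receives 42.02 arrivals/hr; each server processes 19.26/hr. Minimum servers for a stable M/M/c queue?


Stability requires cμ > λ ⇔ c > λ/μ.
λ/μ = 42.02/19.26 = 2.1817
Minimum integer c = ⌊2.1817⌋ + 1 = 3
Check: 3·19.26 = 57.78 > 42.02, while 2·19.26 = 38.52 ≤ 42.02

Final: 3 servers


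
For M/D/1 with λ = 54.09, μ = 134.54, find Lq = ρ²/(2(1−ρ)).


ρ = 54.09/134.54 = 0.4020
M/D/1: Lq = ρ²/(2(1−ρ)) = 0.1616/(2·0.5980) = 0.13515

Final: 0.13515


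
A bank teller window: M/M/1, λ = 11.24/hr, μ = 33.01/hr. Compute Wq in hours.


ρ = 11.24/33.01 = 0.3405
Wq = ρ/(μ−λ) = 0.3405/(33.01 − 11.24) = 0.3405/21.77 = 0.01564 hr

Final: 0.01564 hr


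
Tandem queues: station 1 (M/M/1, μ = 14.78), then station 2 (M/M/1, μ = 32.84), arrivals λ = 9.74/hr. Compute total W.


Each node sees arrival rate λ = 9.74/hr (tandem ⇒ throughput preserved).
W₁ = 1/(μ₁−λ) = 1/(14.78−9.74) = 0.19841 hr
W₂ = 1/(μ₂−λ) = 1/(32.84−9.74) = 0.04329 hr
W_total = W₁ + W₂ = 0.19841 + 0.04329 = 0.24170 hr

Final: 0.24170 hr


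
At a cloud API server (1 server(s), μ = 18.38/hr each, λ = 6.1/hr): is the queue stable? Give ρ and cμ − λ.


Total capacity cμ = 1·18.38 = 18.38/hr
ρ = λ/(cμ) = 6.1/18.38 = 0.3319
Stable ⇔ ρ < 1: YES
Spare capacity = cμ − λ = 18.38 − 6.1 = 12.28/hr

Final: ρ = 0.3319; stable; margin = 12.28/hr


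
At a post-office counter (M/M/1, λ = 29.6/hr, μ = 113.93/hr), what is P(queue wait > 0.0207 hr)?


ρ = 29.6/113.93 = 0.2598
P(Wq > t) = ρ·e^{−(μ−λ)t} = 0.2598·e^{−1.7456}
= 0.2598·0.174535 = 0.045346

Final: 0.045346


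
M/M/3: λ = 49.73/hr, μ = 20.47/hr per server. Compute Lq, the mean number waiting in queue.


a = λ/μ = 2.4294; ρ = a/3 = 0.8098
P₀ = 0.052784
Lq = P₀·a^c·ρ / (c!·(1−ρ)²) = 0.052784·14.33844·0.8098/(6·0.03617)
= 2.82376

Final: 2.82376


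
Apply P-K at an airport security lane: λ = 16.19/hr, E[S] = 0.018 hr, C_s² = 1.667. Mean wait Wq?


ρ = λ·E[S] = 16.19·0.018 = 0.2914
E[S²] = E[S]²(1+C_s²) = 0.018²·(1+1.667) = 0.0008641
Wq = λ·E[S²]/(2(1−ρ)) = 16.19·0.0008641/(2·0.7086) = 0.009872 hr

Final: 0.009872 hr


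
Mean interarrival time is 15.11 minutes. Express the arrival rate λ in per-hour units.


λ = 1/(interarrival time) in consistent units.
1 hour = 60 min, so λ = 60/15.11 = 3.9709 per hour

Final: 3.9709 /hr


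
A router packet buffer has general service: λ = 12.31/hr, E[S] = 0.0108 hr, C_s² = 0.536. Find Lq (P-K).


ρ = λ·E[S] = 12.31·0.0108 = 0.1329
Lq = ρ²(1+C_s²)/(2(1−ρ)) = 0.01768·(1+0.536)/(2·0.8671)
= 0.01768·1.5360/1.7341 = 0.01566

Final: 0.01566


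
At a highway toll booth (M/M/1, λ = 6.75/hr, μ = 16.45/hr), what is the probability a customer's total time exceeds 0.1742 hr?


W ~ Exponential(μ−λ) for M/M/1.
μ − λ = 16.45 − 6.75 = 9.7000
P(W > t) = e^{−(μ−λ)t} = e^{−1.6897} = 0.184568

Final: 0.184568


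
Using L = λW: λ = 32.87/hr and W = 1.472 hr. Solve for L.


L = λW = 32.87·1.472 = 48.3846

Final: 48.3846


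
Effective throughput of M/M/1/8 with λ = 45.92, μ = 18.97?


ρ = 2.4207; P_K = (1−ρ)ρ^8/(1−ρ^9) = 0.587096
λ_eff = λ(1 − P_K) = 45.92·(1 − 0.587096) = 45.92·0.412904 = 18.9606 /hr

Final: 18.9606 /hr


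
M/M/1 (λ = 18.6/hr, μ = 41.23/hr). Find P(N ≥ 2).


ρ = 18.6/41.23 = 0.4511
P(N ≥ n) = ρ^n = 0.4511^2 = 0.203516

Final: 0.203516


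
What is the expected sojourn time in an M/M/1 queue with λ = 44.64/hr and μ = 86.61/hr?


W = 1/(μ−λ) = 1/(86.61 − 44.64) = 1/41.97 = 0.02383 hr

Final: 0.02383 hr


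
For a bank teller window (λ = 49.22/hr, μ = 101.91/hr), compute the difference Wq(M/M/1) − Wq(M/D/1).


ρ = 49.22/101.91 = 0.4830
Wq(M/M/1) = ρ/(μ−λ) = 0.4830/52.69 = 0.009166 hr
Wq(M/D/1) = ρ/(2(μ−λ)) = 0.004583 hr
Savings = 0.009166 − 0.004583 = 0.004583 hr

Final: 0.004583 hr


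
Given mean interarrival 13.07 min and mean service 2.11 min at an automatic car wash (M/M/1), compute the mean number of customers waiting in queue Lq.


λ = 60/13.07 = 4.5907 /hr
μ = 60/2.11 = 28.4360 /hr
ρ = λ/μ = 4.5907/28.4360 = 0.1614
Lq = ρ²/(1−ρ) = 0.02606/0.8386 = 0.03108

Final: 0.03108


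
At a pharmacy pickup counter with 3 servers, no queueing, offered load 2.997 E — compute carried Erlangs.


B(3,2.997) = 0.345794 (Erlang-B)
Carried load = a(1 − B) = 2.997·(1 − 0.345794) = 2.997·0.654206 = 1.9607 E

Final: 1.9607 Erlangs


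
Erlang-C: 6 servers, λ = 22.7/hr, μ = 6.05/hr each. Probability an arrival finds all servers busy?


a = λ/μ = 3.7521; ρ = a/6 = 0.6253
P₀ = 0.022030 (from M/M/c formula)
C(c,a) = [a^c/(c!(1−ρ))]·P₀ = [2790.12008/(720·0.3747)]·0.022030
= 10.34328·0.022030 = 0.227862

Final: 0.227862


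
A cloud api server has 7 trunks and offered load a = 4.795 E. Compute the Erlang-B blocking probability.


B(c,a) = (a^c/c!) / Σ_{k=0}^{c} a^k/k!
a^7/7! = 11.563512
Σ terms (k=0..7): 1.00000 + 4.79500 + 11.49601 + 18.37446 + 22.02638 + 21.12330 + 16.88104 + 11.56351 = 107.259709
B = 11.563512/107.259709 = 0.107809

Final: 0.107809


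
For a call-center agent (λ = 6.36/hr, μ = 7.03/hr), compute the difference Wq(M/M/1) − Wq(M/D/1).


ρ = 6.36/7.03 = 0.9047
Wq(M/M/1) = ρ/(μ−λ) = 0.9047/0.6700 = 1.35029 hr
Wq(M/D/1) = ρ/(2(μ−λ)) = 0.67514 hr
Savings = 1.35029 − 0.67514 = 0.67514 hr

Final: 0.67514 hr


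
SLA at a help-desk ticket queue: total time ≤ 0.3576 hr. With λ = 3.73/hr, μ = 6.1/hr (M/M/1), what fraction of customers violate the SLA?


W ~ Exponential(μ−λ) for M/M/1.
μ − λ = 6.1 − 3.73 = 2.3700
P(W > t) = e^{−(μ−λ)t} = e^{−0.8475} = 0.428480

Final: 0.428480


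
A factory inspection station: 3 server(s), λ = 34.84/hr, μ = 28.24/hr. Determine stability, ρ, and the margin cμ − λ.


Total capacity cμ = 3·28.24 = 84.72/hr
ρ = λ/(cμ) = 34.84/84.72 = 0.4112
Stable ⇔ ρ < 1: YES
Spare capacity = cμ − λ = 84.72 − 34.84 = 49.88/hr

Final: ρ = 0.4112; stable; margin = 49.88/hr


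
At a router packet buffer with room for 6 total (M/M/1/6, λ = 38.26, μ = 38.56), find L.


ρ = 38.26/38.56 = 0.9922
L = ρ[1 − (K+1)ρ^K + Kρ^(K+1)] / [(1−ρ)(1−ρ^(K+1))]
Numerator: 0.9922·(1 − 7·0.954218 + 6·0.946794) = 0.001229
Denominator: (0.007780)·(0.053206) = 0.0004139
L = 0.001229/0.0004139 = 2.9688

Final: 2.9688


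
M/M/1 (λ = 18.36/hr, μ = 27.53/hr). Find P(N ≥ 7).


ρ = 18.36/27.53 = 0.6669
P(N ≥ n) = ρ^n = 0.6669^7 = 0.058677

Final: 0.058677


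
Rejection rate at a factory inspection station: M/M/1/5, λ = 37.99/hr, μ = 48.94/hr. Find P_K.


ρ = λ/μ = 37.99/48.94 = 0.7763
P_K = (1−ρ)ρ^K/(1−ρ^(K+1)) = (0.2237·0.281856)/(1 − 0.218792)
= 0.063063/0.781208 = 0.080725

Final: 0.080725


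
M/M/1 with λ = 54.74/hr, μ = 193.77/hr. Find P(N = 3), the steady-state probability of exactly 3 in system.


ρ = 54.74/193.77 = 0.2825
P_n = (1−ρ)·ρ^n = (1 − 0.2825)·0.2825^3 = 0.7175·0.022545 = 0.016176

Final: 0.016176
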